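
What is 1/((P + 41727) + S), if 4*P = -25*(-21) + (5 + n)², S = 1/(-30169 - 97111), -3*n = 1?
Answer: 1145520/47955699251 ≈ 2.3887e-5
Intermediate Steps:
n = -⅓ (n = -⅓*1 = -⅓ ≈ -0.33333)
S = -1/127280 (S = 1/(-127280) = -1/127280 ≈ -7.8567e-6)
P = 4921/36 (P = (-25*(-21) + (5 - ⅓)²)/4 = (525 + (14/3)²)/4 = (525 + 196/9)/4 = (¼)*(4921/9) = 4921/36 ≈ 136.69)
1/((P + 41727) + S) = 1/((4921/36 + 41727) - 1/127280) = 1/(1507093/36 - 1/127280) = 1/(47955699251/1145520) = 1145520/47955699251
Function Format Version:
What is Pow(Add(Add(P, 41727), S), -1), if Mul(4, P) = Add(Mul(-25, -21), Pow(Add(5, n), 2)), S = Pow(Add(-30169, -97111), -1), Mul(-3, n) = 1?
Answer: Rational(1145520, 47955699251) ≈ 2.3887e-5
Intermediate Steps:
n = Rational(-1, 3) (n = Mul(Rational(-1, 3), 1) = Rational(-1, 3) ≈ -0.33333)
S = Rational(-1, 127280) (S = Pow(-127280, -1) = Rational(-1, 127280) ≈ -7.8567e-6)
P = Rational(4921, 36) (P = Mul(Rational(1, 4), Add(Mul(-25, -21), Pow(Add(5, Rational(-1, 3)), 2))) = Mul(Rational(1, 4), Add(525, Pow(Rational(14, 3), 2))) = Mul(Rational(1, 4), Add(525, Rational(196, 9))) = Mul(Rational(1, 4), Rational(4921, 9)) = Rational(4921, 36) ≈ 136.69)
Pow(Add(Add(P, 41727), S), -1) = Pow(Add(Add(Rational(4921, 36), 41727), Rational(-1, 127280)), -1) = Pow(Add(Rational(1507093, 36), Rational(-1, 127280)), -1) = Pow(Rational(47955699251, 1145520), -1) = Rational(1145520, 47955699251)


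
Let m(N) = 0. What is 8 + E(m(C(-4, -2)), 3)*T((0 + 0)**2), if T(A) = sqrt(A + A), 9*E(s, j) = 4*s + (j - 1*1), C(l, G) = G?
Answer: 8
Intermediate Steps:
E(s, j) = -1/9 + j/9 + 4*s/9 (E(s, j) = (4*s + (j - 1*1))/9 = (4*s + (j - 1))/9 = (4*s + (-1 + j))/9 = (-1 + j + 4*s)/9 = -1/9 + j/9 + 4*s/9)
T(A) = sqrt(2)*sqrt(A) (T(A) = sqrt(2*A) = sqrt(2)*sqrt(A))
8 + E(m(C(-4, -2)), 3)*T((0 + 0)**2) = 8 + (-1/9 + (1/9)*3 + (4/9)*0)*(sqrt(2)*sqrt((0 + 0)**2)) = 8 + (-1/9 + 1/3 + 0)*(sqrt(2)*sqrt(0**2)) = 8 + 2*(sqrt(2)*sqrt(0))/9 = 8 + 2*(sqrt(2)*0)/9 = 8 + (2/9)*0 = 8 + 0 = 8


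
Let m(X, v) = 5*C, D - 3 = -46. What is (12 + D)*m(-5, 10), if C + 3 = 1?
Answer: 310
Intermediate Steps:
C = -2 (C = -3 + 1 = -2)
D = -43 (D = 3 - 46 = -43)
m(X, v) = -10 (m(X, v) = 5*(-2) = -10)
(12 + D)*m(-5, 10) = (12 - 43)*(-10) = -31*(-10) = 310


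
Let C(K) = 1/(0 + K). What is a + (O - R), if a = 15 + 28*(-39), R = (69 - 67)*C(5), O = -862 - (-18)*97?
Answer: -967/5 ≈ -193.40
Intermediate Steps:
C(K) = 1/K
O = 884 (O = -862 - 1*(-1746) = -862 + 1746 = 884)
R = ⅖ (R = (69 - 67)/5 = 2*(⅕) = ⅖ ≈ 0.40000)
a = -1077 (a = 15 - 1092 = -1077)
a + (O - R) = -1077 + (884 - 1*⅖) = -1077 + (884 - ⅖) = -1077 + 4418/5 = -967/5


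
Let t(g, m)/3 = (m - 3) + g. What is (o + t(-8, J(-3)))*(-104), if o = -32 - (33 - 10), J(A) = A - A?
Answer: 9152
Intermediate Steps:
J(A) = 0
t(g, m) = -9 + 3*g + 3*m (t(g, m) = 3*((m - 3) + g) = 3*((-3 + m) + g) = 3*(-3 + g + m) = -9 + 3*g + 3*m)
o = -55 (o = -32 - 1*23 = -32 - 23 = -55)
(o + t(-8, J(-3)))*(-104) = (-55 + (-9 + 3*(-8) + 3*0))*(-104) = (-55 + (-9 - 24 + 0))*(-104) = (-55 - 33)*(-104) = -88*(-104) = 9152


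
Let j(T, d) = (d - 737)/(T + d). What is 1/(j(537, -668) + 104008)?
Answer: 131/13626453 ≈ 9.6137e-6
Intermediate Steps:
j(T, d) = (-737 + d)/(T + d)
1/(j(537, -668) + 104008) = 1/((-737 - 668)/(537 - 668) + 104008) = 1/(-1405/(-131) + 104008) = 1/(-1/131*(-1405) + 104008) = 1/(1405/131 + 104008) = 1/(13626453/131) = 131/13626453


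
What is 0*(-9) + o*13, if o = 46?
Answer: 598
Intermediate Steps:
0*(-9) + o*13 = 0*(-9) + 46*13 = 0 + 598 = 598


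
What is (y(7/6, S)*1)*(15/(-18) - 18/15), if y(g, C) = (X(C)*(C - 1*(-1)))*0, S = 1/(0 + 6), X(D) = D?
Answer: 0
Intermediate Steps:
S = ⅙ (S = 1/6 = ⅙ ≈ 0.16667)
y(g, C) = 0 (y(g, C) = (C*(C - 1*(-1)))*0 = (C*(C + 1))*0 = (C*(1 + C))*0 = 0)
(y(7/6, S)*1)*(15/(-18) - 18/15) = (0*1)*(15/(-18) - 18/15) = 0*(15*(-1/18) - 18*1/15) = 0*(-⅚ - 6/5) = 0*(-61/30) = 0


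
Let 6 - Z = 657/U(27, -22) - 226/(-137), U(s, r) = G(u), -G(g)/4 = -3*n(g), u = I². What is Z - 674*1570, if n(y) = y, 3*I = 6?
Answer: -2319551027/2192 ≈ -1.0582e+6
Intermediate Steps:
I = 2 (I = (⅓)*6 = 2)
u = 4 (u = 2² = 4)
G(g) = 12*g (G(g) = -(-12)*g = 12*g)
U(s, r) = 48 (U(s, r) = 12*4 = 48)
Z = -20467/2192 (Z = 6 - (657/48 - 226/(-137)) = 6 - (657*(1/48) - 226*(-1/137)) = 6 - (219/16 + 226/137) = 6 - 1*33619/2192 = 6 - 33619/2192 = -20467/2192 ≈ -9.3371)
Z - 674*1570 = -20467/2192 - 674*1570 = -20467/2192 - 1058180 = -2319551027/2192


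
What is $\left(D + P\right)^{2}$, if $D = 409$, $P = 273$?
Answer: $465124$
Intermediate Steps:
$\left(D + P\right)^{2} = \left(409 + 273\right)^{2} = 682^{2} = 465124$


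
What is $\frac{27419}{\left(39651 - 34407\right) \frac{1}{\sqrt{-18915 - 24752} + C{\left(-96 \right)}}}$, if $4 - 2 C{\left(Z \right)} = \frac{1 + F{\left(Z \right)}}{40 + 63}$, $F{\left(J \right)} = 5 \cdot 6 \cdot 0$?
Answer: $\frac{3756403}{360088} + \frac{27419 i \sqrt{43667}}{5244} \approx 10.432 + 1092.6 i$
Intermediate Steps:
$F{\left(J \right)} = 0$ ($F{\left(J \right)} = 30 \cdot 0 = 0$)
$C{\left(Z \right)} = \frac{411}{206}$ ($C{\left(Z \right)} = 2 - \frac{\left(1 + 0\right) \frac{1}{40 + 63}}{2} = 2 - \frac{1 \cdot \frac{1}{103}}{2} = 2 - \frac{1}{206} = \frac{411}{206}$)
$\frac{27419}{\left(39651 - 34407\right) \frac{1}{\sqrt{-18915 - 24752} + C{\left(-96 \right)}}} = \frac{27419}{\left(39651 - 34407\right) \frac{1}{\sqrt{-18915 - 24752} + \frac{411}{206}}} = \frac{27419}{5244 \frac{1}{\sqrt{-43667} + \frac{411}{206}}} = \frac{27419}{5244 \frac{1}{i \sqrt{43667} + \frac{411}{206}}} = \frac{27419}{5244 \frac{1}{\frac{411}{206} + i \sqrt{43667}}} = 27419 \left(\frac{137}{360088} + \frac{i \sqrt{43667}}{5244}\right) = \frac{3756403}{360088} + \frac{27419 i \sqrt{43667}}{5244}$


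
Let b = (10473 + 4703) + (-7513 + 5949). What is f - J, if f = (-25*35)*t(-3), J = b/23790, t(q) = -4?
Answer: 41625694/11895 ≈ 3499.4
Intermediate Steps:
b = 13612 (b = 15176 - 1564 = 13612)
J = 6806/11895 (J = 13612/23790 = 13612*(1/23790) = 6806/11895 ≈ 0.57217)
f = 3500 (f = -25*35*(-4) = -875*(-4) = 3500)
f - J = 3500 - 1*6806/11895 = 3500 - 6806/11895 = 41625694/11895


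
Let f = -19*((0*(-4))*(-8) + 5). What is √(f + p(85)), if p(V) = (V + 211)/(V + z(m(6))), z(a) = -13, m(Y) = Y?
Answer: I*√818/3 ≈ 9.5336*I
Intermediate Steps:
f = -95 (f = -19*(0*(-8) + 5) = -19*(0 + 5) = -19*5 = -95)
p(V) = (211 + V)/(-13 + V) (p(V) = (V + 211)/(V - 13) = (211 + V)/(-13 + V))
√(f + p(85)) = √(-95 + (211 + 85)/(-13 + 85)) = √(-95 + 296/72) = √(-95 + (1/72)*296) = √(-95 + 37/9) = √(-818/9) = I*√818/3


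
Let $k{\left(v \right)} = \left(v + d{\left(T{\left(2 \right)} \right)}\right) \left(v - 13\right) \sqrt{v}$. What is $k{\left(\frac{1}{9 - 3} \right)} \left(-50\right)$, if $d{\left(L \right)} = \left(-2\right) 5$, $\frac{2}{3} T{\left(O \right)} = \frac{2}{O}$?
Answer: $- \frac{113575 \sqrt{6}}{108} \approx -2575.9$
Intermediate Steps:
$T{\left(O \right)} = \frac{3}{O}$ ($T{\left(O \right)} = \frac{3 \frac{2}{O}}{2} = \frac{3}{O}$)
$d{\left(L \right)} = -10$
$k{\left(v \right)} = \sqrt{v} \left(-13 + v\right) \left(-10 + v\right)$ ($k{\left(v \right)} = \left(v - 10\right) \left(v - 13\right) \sqrt{v} = \left(-10 + v\right) \left(-13 + v\right) \sqrt{v} = \left(-13 + v\right) \left(-10 + v\right) \sqrt{v} = \sqrt{v} \left(-13 + v\right) \left(-10 + v\right)$)
$k{\left(\frac{1}{9 - 3} \right)} \left(-50\right) = \sqrt{\frac{1}{9 - 3}} \left(130 + \left(\frac{1}{9 - 3}\right)^{2} - \frac{23}{9 - 3}\right) \left(-50\right) = \sqrt{\frac{1}{6}} \left(130 + \left(\frac{1}{6}\right)^{2} - \frac{23}{6}\right) \left(-50\right) = \frac{130 + \left(\frac{1}{6}\right)^{2} - \frac{23}{6}}{\sqrt{6}} \left(-50\right) = \frac{\sqrt{6}}{6} \left(130 + \frac{1}{36} - \frac{23}{6}\right) \left(-50\right) = \frac{\sqrt{6}}{6} \cdot \frac{4543}{36} \left(-50\right) = \frac{4543 \sqrt{6}}{216} \left(-50\right) = - \frac{113575 \sqrt{6}}{108}$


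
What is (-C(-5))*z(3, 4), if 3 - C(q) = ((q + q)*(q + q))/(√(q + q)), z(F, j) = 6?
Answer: -18 - 60*I*√10 ≈ -18.0 - 189.74*I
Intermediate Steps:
C(q) = 3 - 2*√2*q^(3/2) (C(q) = 3 - (q + q)*(q + q)/(√(q + q)) = 3 - (2*q)*(2*q)/(√(2*q)) = 3 - 4*q²/(√2*√q) = 3 - 4*q²*√2/(2*√q) = 3 - 2*√2*q^(3/2))
(-C(-5))*z(3, 4) = -(3 - 2*√2*(-5)^(3/2))*6 = -(3 - 2*√2*(-5*I*√5))*6 = -(3 + 10*I*√10)*6 = (-3 - 10*I*√10)*6 = -18 - 60*I*√10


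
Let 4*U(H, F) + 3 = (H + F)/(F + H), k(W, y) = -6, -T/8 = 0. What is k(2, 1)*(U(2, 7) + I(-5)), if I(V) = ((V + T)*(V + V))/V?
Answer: 63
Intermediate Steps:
T = 0 (T = -8*0 = 0)
U(H, F) = -½ (U(H, F) = -¾ + ((H + F)/(F + H))/4 = -¾ + ((F + H)/(F + H))/4 = -¾ + (¼)*1 = -¾ + ¼ = -½)
I(V) = 2*V (I(V) = ((V + 0)*(V + V))/V = (V*(2*V))/V = (2*V²)/V = 2*V)
k(2, 1)*(U(2, 7) + I(-5)) = -6*(-½ + 2*(-5)) = -6*(-½ - 10) = -6*(-21/2) = 63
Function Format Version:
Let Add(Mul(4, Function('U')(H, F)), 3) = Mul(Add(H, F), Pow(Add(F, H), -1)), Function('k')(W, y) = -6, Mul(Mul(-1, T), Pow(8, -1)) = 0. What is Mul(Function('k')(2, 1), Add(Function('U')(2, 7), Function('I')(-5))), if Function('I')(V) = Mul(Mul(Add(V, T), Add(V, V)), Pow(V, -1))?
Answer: 63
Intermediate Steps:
T = 0 (T = Mul(-8, 0) = 0)
Function('U')(H, F) = Rational(-1, 2) (Function('U')(H, F) = Add(Rational(-3, 4), Mul(Rational(1, 4), Mul(Add(H, F), Pow(Add(F, H), -1)))) = Add(Rational(-3, 4), Mul(Rational(1, 4), Mul(Add(F, H), Pow(Add(F, H), -1)))) = Add(Rational(-3, 4), Mul(Rational(1, 4), 1)) = Add(Rational(-3, 4), Rational(1, 4)) = Rational(-1, 2))
Function('I')(V) = Mul(2, V) (Function('I')(V) = Mul(Mul(Add(V, 0), Add(V, V)), Pow(V, -1)) = Mul(Mul(V, Mul(2, V)), Pow(V, -1)) = Mul(Mul(2, Pow(V, 2)), Pow(V, -1)) = Mul(2, V))
Mul(Function('k')(2, 1), Add(Function('U')(2, 7), Function('I')(-5))) = Mul(-6, Add(Rational(-1, 2), Mul(2, -5))) = Mul(-6, Add(Rational(-1, 2), -10)) = Mul(-6, Rational(-21, 2)) = 63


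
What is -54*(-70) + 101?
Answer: 3881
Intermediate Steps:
-54*(-70) + 101 = 3780 + 101 = 3881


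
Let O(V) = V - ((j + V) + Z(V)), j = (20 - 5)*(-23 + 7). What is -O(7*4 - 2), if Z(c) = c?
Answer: -214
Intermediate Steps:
j = -240 (j = 15*(-16) = -240)
O(V) = 240 - V (O(V) = V - ((-240 + V) + V) = V - (-240 + 2*V) = V + (240 - 2*V) = 240 - V)
-O(7*4 - 2) = -(240 - (7*4 - 2)) = -(240 - (28 - 2)) = -(240 - 1*26) = -(240 - 26) = -1*214 = -214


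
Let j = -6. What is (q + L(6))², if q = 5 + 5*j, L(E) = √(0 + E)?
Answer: (25 - √6)² ≈ 508.53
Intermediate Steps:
L(E) = √E
q = -25 (q = 5 + 5*(-6) = 5 - 30 = -25)
(q + L(6))² = (-25 + √6)²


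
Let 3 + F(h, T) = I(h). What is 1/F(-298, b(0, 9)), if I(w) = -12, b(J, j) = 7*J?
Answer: -1/15 ≈ -0.066667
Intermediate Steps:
F(h, T) = -15 (F(h, T) = -3 - 12 = -15)
1/F(-298, b(0, 9)) = 1/(-15) = -1/15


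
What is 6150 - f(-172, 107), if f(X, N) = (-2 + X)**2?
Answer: -24126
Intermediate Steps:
6150 - f(-172, 107) = 6150 - (-2 - 172)**2 = 6150 - 1*(-174)**2 = 6150 - 1*30276 = 6150 - 30276 = -24126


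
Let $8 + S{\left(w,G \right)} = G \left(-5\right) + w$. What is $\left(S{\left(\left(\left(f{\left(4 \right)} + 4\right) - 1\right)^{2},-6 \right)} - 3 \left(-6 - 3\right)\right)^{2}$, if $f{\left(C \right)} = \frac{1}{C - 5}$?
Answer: $2809$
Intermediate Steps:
$f{\left(C \right)} = \frac{1}{-5 + C}$
$S{\left(w,G \right)} = -8 + w - 5 G$ ($S{\left(w,G \right)} = -8 + \left(G \left(-5\right) + w\right) = -8 - \left(- w + 5 G\right) = -8 + w - 5 G$)
$\left(S{\left(\left(\left(f{\left(4 \right)} + 4\right) - 1\right)^{2},-6 \right)} - 3 \left(-6 - 3\right)\right)^{2} = \left(\left(-8 + \left(\left(\frac{1}{-5 + 4} + 4\right) - 1\right)^{2} - -30\right) - 3 \left(-6 - 3\right)\right)^{2} = \left(\left(-8 + \left(\left(\frac{1}{-1} + 4\right) - 1\right)^{2} + 30\right) - -27\right)^{2} = \left(\left(-8 + \left(\left(-1 + 4\right) - 1\right)^{2} + 30\right) + 27\right)^{2} = \left(\left(-8 + \left(3 - 1\right)^{2} + 30\right) + 27\right)^{2} = \left(\left(-8 + 2^{2} + 30\right) + 27\right)^{2} = \left(\left(-8 + 4 + 30\right) + 27\right)^{2} = \left(26 + 27\right)^{2} = 53^{2} = 2809$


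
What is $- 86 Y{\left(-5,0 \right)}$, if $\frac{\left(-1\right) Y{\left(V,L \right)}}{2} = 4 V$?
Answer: $-3440$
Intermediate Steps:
$Y{\left(V,L \right)} = - 8 V$ ($Y{\left(V,L \right)} = - 2 \cdot 4 V = - 8 V$)
$- 86 Y{\left(-5,0 \right)} = - 86 \left(\left(-8\right) \left(-5\right)\right) = \left(-86\right) 40 = -3440$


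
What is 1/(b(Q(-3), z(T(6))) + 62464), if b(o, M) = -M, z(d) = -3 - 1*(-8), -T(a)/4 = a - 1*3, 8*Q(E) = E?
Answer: 1/62459 ≈ 1.6011e-5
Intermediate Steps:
Q(E) = E/8
T(a) = 12 - 4*a (T(a) = -4*(a - 1*3) = -4*(a - 3) = -4*(-3 + a) = 12 - 4*a)
z(d) = 5 (z(d) = -3 + 8 = 5)
1/(b(Q(-3), z(T(6))) + 62464) = 1/(-1*5 + 62464) = 1/(-5 + 62464) = 1/62459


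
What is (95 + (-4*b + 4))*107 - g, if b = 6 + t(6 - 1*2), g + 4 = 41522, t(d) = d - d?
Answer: -33493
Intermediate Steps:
t(d) = 0
g = 41518 (g = -4 + 41522 = 41518)
b = 6 (b = 6 + 0 = 6)
(95 + (-4*b + 4))*107 - g = (95 + (-4*6 + 4))*107 - 1*41518 = (95 + (-24 + 4))*107 - 41518 = (95 - 20)*107 - 41518 = 75*107 - 41518 = 8025 - 41518 = -33493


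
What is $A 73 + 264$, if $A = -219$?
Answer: $-15723$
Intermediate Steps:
$A 73 + 264 = \left(-219\right) 73 + 264 = -15987 + 264 = -15723$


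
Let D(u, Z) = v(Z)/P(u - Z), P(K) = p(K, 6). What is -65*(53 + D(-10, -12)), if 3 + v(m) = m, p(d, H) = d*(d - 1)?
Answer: -5915/2 ≈ -2957.5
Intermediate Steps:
p(d, H) = d*(-1 + d)
v(m) = -3 + m
P(K) = K*(-1 + K)
D(u, Z) = (-3 + Z)/((u - Z)*(-1 + u - Z)) (D(u, Z) = (-3 + Z)/(((u - Z)*(-1 + (u - Z)))) = (-3 + Z)/(((u - Z)*(-1 + u - Z))) = (-3 + Z)*(1/((u - Z)*(-1 + u - Z))) = (-3 + Z)/((u - Z)*(-1 + u - Z)))
-65*(53 + D(-10, -12)) = -65*(53 + (-3 - 12)/((-12 - 1*(-10))*(1 - 12 - 1*(-10)))) = -65*(53 - 15/((-12 + 10)*(1 - 12 + 10))) = -65*(53 - 15/(-2*(-1))) = -65*(53 - 1/2*(-1)*(-15)) = -65*(53 - 15/2) = -65*91/2 = -5915/2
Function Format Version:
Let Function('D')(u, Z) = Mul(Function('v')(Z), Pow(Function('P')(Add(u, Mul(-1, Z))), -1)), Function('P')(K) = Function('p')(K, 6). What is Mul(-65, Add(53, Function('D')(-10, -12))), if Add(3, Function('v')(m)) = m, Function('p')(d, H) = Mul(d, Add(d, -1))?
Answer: Rational(-5915, 2) ≈ -2957.5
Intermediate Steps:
Function('p')(d, H) = Mul(d, Add(-1, d))
Function('v')(m) = Add(-3, m)
Function('P')(K) = Mul(K, Add(-1, K))
Function('D')(u, Z) = Mul(Pow(Add(u, Mul(-1, Z)), -1), Pow(Add(-1, u, Mul(-1, Z)), -1), Add(-3, Z)) (Function('D')(u, Z) = Mul(Add(-3, Z), Pow(Mul(Add(u, Mul(-1, Z)), Add(-1, Add(u, Mul(-1, Z)))), -1)) = Mul(Add(-3, Z), Pow(Mul(Add(u, Mul(-1, Z)), Add(-1, u, Mul(-1, Z))), -1)) = Mul(Add(-3, Z), Mul(Pow(Add(u, Mul(-1, Z)), -1), Pow(Add(-1, u, Mul(-1, Z)), -1))) = Mul(Pow(Add(u, Mul(-1, Z)), -1), Pow(Add(-1, u, Mul(-1, Z)), -1), Add(-3, Z)))
Mul(-65, Add(53, Function('D')(-10, -12))) = Mul(-65, Add(53, Mul(Pow(Add(-12, Mul(-1, -10)), -1), Pow(Add(1, -12, Mul(-1, -10)), -1), Add(-3, -12)))) = Mul(-65, Add(53, Mul(Pow(Add(-12, 10), -1), Pow(Add(1, -12, 10), -1), -15))) = Mul(-65, Add(53, Mul(Pow(-2, -1), Pow(-1, -1), -15))) = Mul(-65, Add(53, Mul(Rational(-1, 2), -1, -15))) = Mul(-65, Add(53, Rational(-15, 2))) = Mul(-65, Rational(91, 2)) = Rational(-5915, 2)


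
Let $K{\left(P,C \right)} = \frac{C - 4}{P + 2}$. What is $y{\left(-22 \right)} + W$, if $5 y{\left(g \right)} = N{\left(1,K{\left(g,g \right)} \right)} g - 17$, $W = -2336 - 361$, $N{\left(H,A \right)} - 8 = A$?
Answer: $- \frac{68533}{25} \approx -2741.3$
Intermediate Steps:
$K{\left(P,C \right)} = \frac{-4 + C}{2 + P}$
$N{\left(H,A \right)} = 8 + A$
$W = -2697$ ($W = -2336 - 361 = -2697$)
$y{\left(g \right)} = - \frac{17}{5} + \frac{g \left(8 + \frac{-4 + g}{2 + g}\right)}{5}$ ($y{\left(g \right)} = \frac{\left(8 + \frac{-4 + g}{2 + g}\right) g - 17}{5} = \frac{g \left(8 + \frac{-4 + g}{2 + g}\right) - 17}{5} = \frac{-17 + g \left(8 + \frac{-4 + g}{2 + g}\right)}{5} = - \frac{17}{5} + \frac{g \left(8 + \frac{-4 + g}{2 + g}\right)}{5}$)
$y{\left(-22 \right)} + W = \frac{-34 - -110 + 9 \left(-22\right)^{2}}{5 \left(2 - 22\right)} - 2697 = \frac{-34 + 110 + 9 \cdot 484}{5 \left(-20\right)} - 2697 = \frac{1}{5} \left(- \frac{1}{20}\right) \left(-34 + 110 + 4356\right) - 2697 = \frac{1}{5} \left(- \frac{1}{20}\right) 4432 - 2697 = - \frac{1108}{25} - 2697 = - \frac{68533}{25}$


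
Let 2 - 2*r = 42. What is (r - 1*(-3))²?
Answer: 289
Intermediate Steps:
r = -20 (r = 1 - ½*42 = 1 - 21 = -20)
(r - 1*(-3))² = (-20 - 1*(-3))² = (-20 + 3)² = (-17)² = 289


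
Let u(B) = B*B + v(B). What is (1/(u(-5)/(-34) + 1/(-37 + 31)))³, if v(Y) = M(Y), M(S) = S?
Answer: -1061208/456533 ≈ -2.3245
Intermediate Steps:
v(Y) = Y
u(B) = B + B² (u(B) = B*B + B = B² + B = B + B²)
(1/(u(-5)/(-34) + 1/(-37 + 31)))³ = (1/(-5*(1 - 5)/(-34) + 1/(-37 + 31)))³ = (1/(-5*(-4)*(-1/34) + 1/(-6)))³ = (1/(20*(-1/34) - ⅙))³ = (1/(-10/17 - ⅙))³ = (1/(-77/102))³ = (-102/77)³ = -1061208/456533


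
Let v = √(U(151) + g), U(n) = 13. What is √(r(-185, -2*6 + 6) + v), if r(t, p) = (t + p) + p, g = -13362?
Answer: √(-197 + I*√13349) ≈ 3.9611 + 14.584*I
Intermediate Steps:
r(t, p) = t + 2*p (r(t, p) = (p + t) + p = t + 2*p)
v = I*√13349 (v = √(13 - 13362) = √(-13349) = I*√13349 ≈ 115.54*I)
√(r(-185, -2*6 + 6) + v) = √((-185 + 2*(-2*6 + 6)) + I*√13349) = √((-185 + 2*(-12 + 6)) + I*√13349) = √((-185 + 2*(-6)) + I*√13349) = √((-185 - 12) + I*√13349) = √(-197 + I*√13349)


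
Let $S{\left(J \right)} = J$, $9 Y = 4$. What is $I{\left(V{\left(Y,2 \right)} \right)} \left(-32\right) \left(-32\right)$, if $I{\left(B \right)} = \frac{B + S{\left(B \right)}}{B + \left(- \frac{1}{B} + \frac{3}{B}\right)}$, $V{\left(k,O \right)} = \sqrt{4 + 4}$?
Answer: $\frac{8192}{5} \approx 1638.4$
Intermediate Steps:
$Y = \frac{4}{9}$ ($Y = \frac{1}{9} \cdot 4 = \frac{4}{9} \approx 0.44444$)
$V{\left(k,O \right)} = 2 \sqrt{2}$ ($V{\left(k,O \right)} = \sqrt{8} = 2 \sqrt{2}$)
$I{\left(B \right)} = \frac{2 B}{B + \frac{2}{B}}$ ($I{\left(B \right)} = \frac{B + B}{B + \left(- \frac{1}{B} + \frac{3}{B}\right)} = \frac{2 B}{B + \frac{2}{B}}$)
$I{\left(V{\left(Y,2 \right)} \right)} \left(-32\right) \left(-32\right) = \frac{2 \left(2 \sqrt{2}\right)^{2}}{2 + \left(2 \sqrt{2}\right)^{2}} \left(-32\right) \left(-32\right) = 2 \cdot 8 \frac{1}{2 + 8} \left(-32\right) \left(-32\right) = 2 \cdot 8 \cdot \frac{1}{10} \left(-32\right) \left(-32\right) = \frac{8}{5} \left(-32\right) \left(-32\right) = \left(- \frac{256}{5}\right) \left(-32\right) = \frac{8192}{5}$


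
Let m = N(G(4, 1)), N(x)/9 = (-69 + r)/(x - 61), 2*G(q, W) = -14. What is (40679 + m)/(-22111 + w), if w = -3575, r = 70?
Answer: -2766163/1746648 ≈ -1.5837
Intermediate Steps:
G(q, W) = -7 (G(q, W) = (1/2)*(-14) = -7)
N(x) = 9/(-61 + x) (N(x) = 9*((-69 + 70)/(x - 61)) = 9*(1/(-61 + x)) = 9/(-61 + x))
m = -9/68 (m = 9/(-61 - 7) = 9/(-68) = 9*(-1/68) = -9/68 ≈ -0.13235)
(40679 + m)/(-22111 + w) = (40679 - 9/68)/(-22111 - 3575) = (2766163/68)/(-25686) = (2766163/68)*(-1/25686) = -2766163/1746648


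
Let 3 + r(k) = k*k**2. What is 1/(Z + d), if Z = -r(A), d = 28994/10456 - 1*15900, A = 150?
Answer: -5228/17727595019 ≈ -2.9491e-7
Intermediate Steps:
r(k) = -3 + k**3 (r(k) = -3 + k*k**2 = -3 + k**3)
d = -83110703/5228 (d = 28994*(1/10456) - 15900 = 14497/5228 - 15900 = -83110703/5228 ≈ -15897.)
Z = -3374997 (Z = -(-3 + 150**3) = -(-3 + 3375000) = -1*3374997 = -3374997)
1/(Z + d) = 1/(-3374997 - 83110703/5228) = 1/(-17727595019/5228) = -5228/17727595019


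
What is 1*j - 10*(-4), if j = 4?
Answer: 44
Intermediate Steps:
1*j - 10*(-4) = 1*4 - 10*(-4) = 4 + 40 = 44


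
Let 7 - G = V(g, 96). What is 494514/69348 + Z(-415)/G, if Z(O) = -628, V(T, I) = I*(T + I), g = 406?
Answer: 3978617939/556922230 ≈ 7.1439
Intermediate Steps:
V(T, I) = I*(I + T)
G = -48185 (G = 7 - 96*(96 + 406) = 7 - 96*502 = 7 - 1*48192 = 7 - 48192 = -48185)
494514/69348 + Z(-415)/G = 494514/69348 - 628/(-48185) = 494514*(1/69348) - 628*(-1/48185) = 82419/11558 + 628/48185 = 3978617939/556922230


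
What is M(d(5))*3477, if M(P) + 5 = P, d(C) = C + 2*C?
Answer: 34770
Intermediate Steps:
d(C) = 3*C
M(P) = -5 + P
M(d(5))*3477 = (-5 + 3*5)*3477 = (-5 + 15)*3477 = 10*3477 = 34770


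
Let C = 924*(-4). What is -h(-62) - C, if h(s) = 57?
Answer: 3639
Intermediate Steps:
C = -3696
-h(-62) - C = -1*57 - 1*(-3696) = -57 + 3696 = 3639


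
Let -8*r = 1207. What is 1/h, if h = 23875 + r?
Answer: 8/189793 ≈ 4.2151e-5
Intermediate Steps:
r = -1207/8 (r = -⅛*1207 = -1207/8 ≈ -150.88)
h = 189793/8 (h = 23875 - 1207/8 = 189793/8 ≈ 23724.)
1/h = 1/(189793/8) = 8/189793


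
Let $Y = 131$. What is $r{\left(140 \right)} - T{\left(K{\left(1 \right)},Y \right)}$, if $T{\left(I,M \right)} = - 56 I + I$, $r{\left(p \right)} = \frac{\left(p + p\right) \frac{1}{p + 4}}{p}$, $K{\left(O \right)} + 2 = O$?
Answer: $- \frac{3959}{72} \approx -54.986$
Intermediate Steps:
$K{\left(O \right)} = -2 + O$
$r{\left(p \right)} = \frac{2}{4 + p}$ ($r{\left(p \right)} = \frac{2 p \frac{1}{4 + p}}{p} = \frac{2}{4 + p}$)
$T{\left(I,M \right)} = - 55 I$
$r{\left(140 \right)} - T{\left(K{\left(1 \right)},Y \right)} = \frac{2}{4 + 140} - - 55 \left(-2 + 1\right) = \frac{2}{144} - \left(-55\right) \left(-1\right) = 2 \cdot \frac{1}{144} - 55 = \frac{1}{72} - 55 = - \frac{3959}{72}$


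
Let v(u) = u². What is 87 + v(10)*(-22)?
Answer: -2113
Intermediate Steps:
87 + v(10)*(-22) = 87 + 10²*(-22) = 87 + 100*(-22) = 87 - 2200 = -2113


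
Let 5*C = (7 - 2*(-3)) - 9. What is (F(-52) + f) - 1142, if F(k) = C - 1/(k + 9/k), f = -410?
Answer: -21041768/13565 ≈ -1551.2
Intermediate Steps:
C = ⅘ (C = ((7 - 2*(-3)) - 9)/5 = ((7 + 6) - 9)/5 = (13 - 9)/5 = (⅕)*4 = ⅘ ≈ 0.80000)
F(k) = ⅘ - 1/(k + 9/k)
(F(-52) + f) - 1142 = ((36 - 5*(-52) + 4*(-52)²)/(5*(9 + (-52)²)) - 410) - 1142 = ((36 + 260 + 4*2704)/(5*(9 + 2704)) - 410) - 1142 = ((⅕)*(36 + 260 + 10816)/2713 - 410) - 1142 = ((⅕)*(1/2713)*11112 - 410) - 1142 = (11112/13565 - 410) - 1142 = -5550538/13565 - 1142 = -21041768/13565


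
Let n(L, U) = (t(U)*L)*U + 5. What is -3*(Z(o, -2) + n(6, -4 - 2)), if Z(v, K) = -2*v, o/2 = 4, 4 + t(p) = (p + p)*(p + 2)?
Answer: 4785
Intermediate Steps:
t(p) = -4 + 2*p*(2 + p) (t(p) = -4 + (p + p)*(p + 2) = -4 + (2*p)*(2 + p) = -4 + 2*p*(2 + p))
o = 8 (o = 2*4 = 8)
n(L, U) = 5 + L*U*(-4 + 2*U**2 + 4*U) (n(L, U) = ((-4 + 2*U**2 + 4*U)*L)*U + 5 = (L*(-4 + 2*U**2 + 4*U))*U + 5 = L*U*(-4 + 2*U**2 + 4*U) + 5 = 5 + L*U*(-4 + 2*U**2 + 4*U))
-3*(Z(o, -2) + n(6, -4 - 2)) = -3*(-2*8 + (5 + 2*6*(-4 - 2)*(-2 + (-4 - 2)**2 + 2*(-4 - 2)))) = -3*(-16 + (5 + 2*6*(-6)*(-2 + (-6)**2 + 2*(-6)))) = -3*(-16 + (5 + 2*6*(-6)*(-2 + 36 - 12))) = -3*(-16 + (5 + 2*6*(-6)*22)) = -3*(-16 + (5 - 1584)) = -3*(-16 - 1579) = -3*(-1595) = 4785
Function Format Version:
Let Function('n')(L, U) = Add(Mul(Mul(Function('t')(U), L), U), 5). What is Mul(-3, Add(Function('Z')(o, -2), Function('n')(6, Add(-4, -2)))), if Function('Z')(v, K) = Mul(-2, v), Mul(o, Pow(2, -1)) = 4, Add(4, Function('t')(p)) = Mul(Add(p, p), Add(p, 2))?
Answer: 4785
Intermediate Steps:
Function('t')(p) = Add(-4, Mul(2, p, Add(2, p))) (Function('t')(p) = Add(-4, Mul(Add(p, p), Add(p, 2))) = Add(-4, Mul(Mul(2, p), Add(2, p))) = Add(-4, Mul(2, p, Add(2, p))))
o = 8 (o = Mul(2, 4) = 8)
Function('n')(L, U) = Add(5, Mul(L, U, Add(-4, Mul(2, Pow(U, 2)), Mul(4, U)))) (Function('n')(L, U) = Add(Mul(Mul(Add(-4, Mul(2, Pow(U, 2)), Mul(4, U)), L), U), 5) = Add(Mul(Mul(L, Add(-4, Mul(2, Pow(U, 2)), Mul(4, U))), U), 5) = Add(Mul(L, U, Add(-4, Mul(2, Pow(U, 2)), Mul(4, U))), 5) = Add(5, Mul(L, U, Add(-4, Mul(2, Pow(U, 2)), Mul(4, U)))))
Mul(-3, Add(Function('Z')(o, -2), Function('n')(6, Add(-4, -2)))) = Mul(-3, Add(Mul(-2, 8), Add(5, Mul(2, 6, Add(-4, -2), Add(-2, Pow(Add(-4, -2), 2), Mul(2, Add(-4, -2))))))) = Mul(-3, Add(-16, Add(5, Mul(2, 6, -6, Add(-2, Pow(-6, 2), Mul(2, -6)))))) = Mul(-3, Add(-16, Add(5, Mul(2, 6, -6, Add(-2, 36, -12))))) = Mul(-3, Add(-16, Add(5, Mul(2, 6, -6, 22)))) = Mul(-3, Add(-16, Add(5, -1584))) = Mul(-3, Add(-16, -1579)) = Mul(-3, -1595) = 4785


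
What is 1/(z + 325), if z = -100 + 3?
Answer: 1/228 ≈ 0.0043860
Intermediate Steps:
z = -97
1/(z + 325) = 1/(-97 + 325) = 1/228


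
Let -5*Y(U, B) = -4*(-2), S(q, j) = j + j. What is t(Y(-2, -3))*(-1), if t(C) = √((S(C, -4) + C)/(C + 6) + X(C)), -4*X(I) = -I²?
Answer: -2*I*√1166/55 ≈ -1.2417*I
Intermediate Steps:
S(q, j) = 2*j
Y(U, B) = -8/5 (Y(U, B) = -(-4)*(-2)/5 = -⅕*8 = -8/5)
X(I) = I²/4 (X(I) = -(-1)*I²/4 = I²/4)
t(C) = √(C²/4 + (-8 + C)/(6 + C)) (t(C) = √((2*(-4) + C)/(C + 6) + C²/4) = √((-8 + C)/(6 + C) + C²/4) = √(C²/4 + (-8 + C)/(6 + C)))
t(Y(-2, -3))*(-1) = (√((-32 + 4*(-8/5) + (-8/5)²*(6 - 8/5))/(6 - 8/5))/2)*(-1) = (√((-32 - 32/5 + (64/25)*(22/5))/(22/5))/2)*(-1) = (√(5*(-32 - 32/5 + 1408/125)/22)/2)*(-1) = (√((5/22)*(-3392/125))/2)*(-1) = (√(-1696/275)/2)*(-1) = ((4*I*√1166/55)/2)*(-1) = (2*I*√1166/55)*(-1) = -2*I*√1166/55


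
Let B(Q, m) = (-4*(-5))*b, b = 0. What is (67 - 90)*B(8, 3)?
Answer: 0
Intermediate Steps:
B(Q, m) = 0 (B(Q, m) = -4*(-5)*0 = 20*0 = 0)
(67 - 90)*B(8, 3) = (67 - 90)*0 = -23*0 = 0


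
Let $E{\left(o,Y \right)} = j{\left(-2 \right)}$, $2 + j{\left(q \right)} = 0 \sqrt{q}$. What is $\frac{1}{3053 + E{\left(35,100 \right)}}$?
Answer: $\frac{1}{3051} \approx 0.00032776$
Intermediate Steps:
$j{\left(q \right)} = -2$ ($j{\left(q \right)} = -2 + 0 \sqrt{q} = -2 + 0 = -2$)
$E{\left(o,Y \right)} = -2$
$\frac{1}{3053 + E{\left(35,100 \right)}} = \frac{1}{3053 - 2} = \frac{1}{3051}$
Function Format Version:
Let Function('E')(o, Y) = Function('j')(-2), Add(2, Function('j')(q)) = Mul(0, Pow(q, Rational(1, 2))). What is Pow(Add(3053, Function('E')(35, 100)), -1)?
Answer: Rational(1, 3051) ≈ 0.00032776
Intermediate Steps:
Function('j')(q) = -2 (Function('j')(q) = Add(-2, Mul(0, Pow(q, Rational(1, 2)))) = Add(-2, 0) = -2)
Function('E')(o, Y) = -2
Pow(Add(3053, Function('E')(35, 100)), -1) = Pow(Add(3053, -2), -1) = Pow(3051, -1) = Rational(1, 3051)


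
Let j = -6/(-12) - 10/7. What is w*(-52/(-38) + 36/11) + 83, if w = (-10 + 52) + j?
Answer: 400304/1463 ≈ 273.62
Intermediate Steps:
j = -13/14 (j = -6*(-1/12) - 10*1/7 = 1/2 - 10/7 = -13/14 ≈ -0.92857)
w = 575/14 (w = (-10 + 52) - 13/14 = 42 - 13/14 = 575/14 ≈ 41.071)
w*(-52/(-38) + 36/11) + 83 = 575*(-52/(-38) + 36/11)/14 + 83 = 575*(-52*(-1/38) + 36*(1/11))/14 + 83 = 575*(26/19 + 36/11)/14 + 83 = (575/14)*(970/209) + 83 = 278875/1463 + 83 = 400304/1463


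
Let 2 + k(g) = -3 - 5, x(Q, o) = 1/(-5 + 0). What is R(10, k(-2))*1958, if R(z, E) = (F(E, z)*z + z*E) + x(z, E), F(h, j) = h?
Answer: -1959958/5 ≈ -3.9199e+5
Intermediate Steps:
x(Q, o) = -⅕ (x(Q, o) = 1/(-5) = -⅕)
k(g) = -10 (k(g) = -2 + (-3 - 5) = -2 - 8 = -10)
R(z, E) = -⅕ + 2*E*z (R(z, E) = (E*z + z*E) - ⅕ = (E*z + E*z) - ⅕ = 2*E*z - ⅕ = -⅕ + 2*E*z)
R(10, k(-2))*1958 = (-⅕ + 2*(-10)*10)*1958 = (-⅕ - 200)*1958 = -1001/5*1958 = -1959958/5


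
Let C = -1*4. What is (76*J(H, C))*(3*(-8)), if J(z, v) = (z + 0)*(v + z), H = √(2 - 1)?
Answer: 5472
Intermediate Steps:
C = -4
H = 1 (H = √1 = 1)
J(z, v) = z*(v + z)
(76*J(H, C))*(3*(-8)) = (76*(1*(-4 + 1)))*(3*(-8)) = (76*(1*(-3)))*(-24) = (76*(-3))*(-24) = -228*(-24) = 5472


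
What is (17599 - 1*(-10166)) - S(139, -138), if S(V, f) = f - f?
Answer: 27765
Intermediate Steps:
S(V, f) = 0
(17599 - 1*(-10166)) - S(139, -138) = (17599 - 1*(-10166)) - 1*0 = (17599 + 10166) + 0 = 27765 + 0 = 27765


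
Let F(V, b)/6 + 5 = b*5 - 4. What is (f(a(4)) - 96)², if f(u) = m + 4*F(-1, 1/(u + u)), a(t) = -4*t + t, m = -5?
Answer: 103684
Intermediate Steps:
a(t) = -3*t
F(V, b) = -54 + 30*b (F(V, b) = -30 + 6*(b*5 - 4) = -30 + 6*(5*b - 4) = -30 + 6*(-4 + 5*b) = -30 + (-24 + 30*b) = -54 + 30*b)
f(u) = -221 + 60/u (f(u) = -5 + 4*(-54 + 30/(u + u)) = -5 + 4*(-54 + 30/((2*u))) = -5 + 4*(-54 + 30*(1/(2*u))) = -5 + 4*(-54 + 15/u) = -5 + (-216 + 60/u) = -221 + 60/u)
(f(a(4)) - 96)² = ((-221 + 60/((-3*4))) - 96)² = ((-221 + 60/(-12)) - 96)² = ((-221 + 60*(-1/12)) - 96)² = ((-221 - 5) - 96)² = (-226 - 96)² = (-322)² = 103684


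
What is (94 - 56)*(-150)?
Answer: -5700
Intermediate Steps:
(94 - 56)*(-150) = 38*(-150) = -5700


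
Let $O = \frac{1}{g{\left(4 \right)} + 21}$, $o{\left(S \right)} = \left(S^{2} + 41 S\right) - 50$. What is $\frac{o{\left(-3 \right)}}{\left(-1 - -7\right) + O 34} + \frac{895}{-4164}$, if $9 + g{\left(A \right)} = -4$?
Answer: $- \frac{67519}{4164} \approx -16.215$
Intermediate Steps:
$o{\left(S \right)} = -50 + S^{2} + 41 S$
$g{\left(A \right)} = -13$ ($g{\left(A \right)} = -9 - 4 = -13$)
$O = \frac{1}{8}$ ($O = \frac{1}{-13 + 21} = \frac{1}{8} \approx 0.125$)
$\frac{o{\left(-3 \right)}}{\left(-1 - -7\right) + O 34} + \frac{895}{-4164} = \frac{-50 + \left(-3\right)^{2} + 41 \left(-3\right)}{\left(-1 - -7\right) + \frac{1}{8} \cdot 34} + \frac{895}{-4164} = \frac{-50 + 9 - 123}{\left(-1 + 7\right) + \frac{17}{4}} + 895 \left(- \frac{1}{4164}\right) = - \frac{164}{6 + \frac{17}{4}} - \frac{895}{4164} = - \frac{164}{\frac{41}{4}} - \frac{895}{4164} = \left(-164\right) \frac{4}{41} - \frac{895}{4164} = -16 - \frac{895}{4164} = - \frac{67519}{4164}$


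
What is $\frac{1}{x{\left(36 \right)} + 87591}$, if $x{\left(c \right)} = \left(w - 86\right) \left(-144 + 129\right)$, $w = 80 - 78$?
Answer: $\frac{1}{88851} \approx 1.1255 \cdot 10^{-5}$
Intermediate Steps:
$w = 2$
$x{\left(c \right)} = 1260$ ($x{\left(c \right)} = \left(2 - 86\right) \left(-144 + 129\right) = \left(-84\right) \left(-15\right) = 1260$)
$\frac{1}{x{\left(36 \right)} + 87591} = \frac{1}{1260 + 87591} = \frac{1}{88851}$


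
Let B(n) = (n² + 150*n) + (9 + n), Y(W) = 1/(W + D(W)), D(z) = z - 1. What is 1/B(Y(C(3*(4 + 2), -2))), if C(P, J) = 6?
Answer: 121/2751 ≈ 0.043984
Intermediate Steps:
D(z) = -1 + z
Y(W) = 1/(-1 + 2*W) (Y(W) = 1/(W + (-1 + W)) = 1/(-1 + 2*W))
B(n) = 9 + n² + 151*n
1/B(Y(C(3*(4 + 2), -2))) = 1/(9 + (1/(-1 + 2*6))² + 151/(-1 + 2*6)) = 1/(9 + (1/(-1 + 12))² + 151/(-1 + 12)) = 1/(9 + (1/11)² + 151/11) = 1/(9 + (1/11)² + 151*(1/11)) = 1/(9 + 1/121 + 151/11) = 1/(2751/121) = 121/2751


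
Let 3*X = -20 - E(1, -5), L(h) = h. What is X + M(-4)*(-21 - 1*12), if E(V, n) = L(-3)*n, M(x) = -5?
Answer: 460/3 ≈ 153.33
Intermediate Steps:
E(V, n) = -3*n
X = -35/3 (X = (-20 - (-3)*(-5))/3 = (-20 - 1*15)/3 = (-20 - 15)/3 = (1/3)*(-35) = -35/3 ≈ -11.667)
X + M(-4)*(-21 - 1*12) = -35/3 - 5*(-21 - 1*12) = -35/3 - 5*(-21 - 12) = -35/3 - 5*(-33) = -35/3 + 165 = 460/3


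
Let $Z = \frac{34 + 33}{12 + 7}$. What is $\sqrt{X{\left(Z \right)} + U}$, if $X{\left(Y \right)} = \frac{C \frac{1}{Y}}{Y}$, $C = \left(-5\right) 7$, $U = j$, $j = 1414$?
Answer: $\frac{\sqrt{6334811}}{67} \approx 37.566$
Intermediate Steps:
$U = 1414$
$C = -35$
$Z = \frac{67}{19} \approx 3.5263$
$X{\left(Y \right)} = - \frac{35}{Y^{2}}$ ($X{\left(Y \right)} = \frac{\left(-35\right) \frac{1}{Y}}{Y} = - \frac{35}{Y^{2}}$)
$\sqrt{X{\left(Z \right)} + U} = \sqrt{- \frac{35}{\frac{4489}{361}} + 1414} = \sqrt{\left(-35\right) \frac{361}{4489} + 1414} = \sqrt{- \frac{12635}{4489} + 1414} = \sqrt{\frac{6334811}{4489}} = \frac{\sqrt{6334811}}{67}$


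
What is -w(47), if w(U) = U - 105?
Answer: 58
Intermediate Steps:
w(U) = -105 + U
-w(47) = -(-105 + 47) = -1*(-58) = 58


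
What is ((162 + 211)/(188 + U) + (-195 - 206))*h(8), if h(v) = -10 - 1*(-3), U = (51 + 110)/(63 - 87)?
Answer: 12150593/4351 ≈ 2792.6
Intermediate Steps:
U = -161/24 (U = 161/(-24) = 161*(-1/24) = -161/24 ≈ -6.7083)
h(v) = -7 (h(v) = -10 + 3 = -7)
((162 + 211)/(188 + U) + (-195 - 206))*h(8) = ((162 + 211)/(188 - 161/24) + (-195 - 206))*(-7) = (373/(4351/24) - 401)*(-7) = (373*(24/4351) - 401)*(-7) = (8952/4351 - 401)*(-7) = -1735799/4351*(-7) = 12150593/4351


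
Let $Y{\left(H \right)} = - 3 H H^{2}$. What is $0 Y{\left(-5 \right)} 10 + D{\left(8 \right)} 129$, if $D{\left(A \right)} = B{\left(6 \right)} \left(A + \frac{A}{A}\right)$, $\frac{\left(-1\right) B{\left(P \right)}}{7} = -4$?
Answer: $32508$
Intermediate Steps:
$B{\left(P \right)} = 28$ ($B{\left(P \right)} = \left(-7\right) \left(-4\right) = 28$)
$Y{\left(H \right)} = - 3 H^{3}$
$D{\left(A \right)} = 28 + 28 A$ ($D{\left(A \right)} = 28 \left(A + \frac{A}{A}\right) = 28 \left(A + 1\right) = 28 \left(1 + A\right) = 28 + 28 A$)
$0 Y{\left(-5 \right)} 10 + D{\left(8 \right)} 129 = 0 \left(- 3 \left(-5\right)^{3}\right) 10 + \left(28 + 28 \cdot 8\right) 129 = 0 \left(\left(-3\right) \left(-125\right)\right) 10 + \left(28 + 224\right) 129 = 0 \cdot 375 \cdot 10 + 252 \cdot 129 = 0 \cdot 10 + 32508 = 0 + 32508 = 32508$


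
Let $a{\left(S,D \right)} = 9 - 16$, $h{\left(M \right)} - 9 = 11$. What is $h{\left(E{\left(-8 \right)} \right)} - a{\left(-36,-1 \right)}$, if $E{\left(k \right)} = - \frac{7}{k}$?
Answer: $27$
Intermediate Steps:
$h{\left(M \right)} = 20$ ($h{\left(M \right)} = 9 + 11 = 20$)
$a{\left(S,D \right)} = -7$
$h{\left(E{\left(-8 \right)} \right)} - a{\left(-36,-1 \right)} = 20 - -7 = 20 + 7 = 27$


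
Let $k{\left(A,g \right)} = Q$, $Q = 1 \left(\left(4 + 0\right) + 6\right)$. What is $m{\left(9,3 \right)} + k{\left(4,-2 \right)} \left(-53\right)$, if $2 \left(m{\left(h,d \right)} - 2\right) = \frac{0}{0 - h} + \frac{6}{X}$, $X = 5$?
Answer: $- \frac{2637}{5} \approx -527.4$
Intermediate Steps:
$Q = 10$ ($Q = 1 \left(4 + 6\right) = 1 \cdot 10 = 10$)
$m{\left(h,d \right)} = \frac{13}{5}$ ($m{\left(h,d \right)} = 2 + \frac{\frac{0}{0 - h} + \frac{6}{5}}{2} = 2 + \frac{\frac{0}{\left(-1\right) h} + 6 \cdot \frac{1}{5}}{2} = 2 + \frac{0 \left(- \frac{1}{h}\right) + \frac{6}{5}}{2} = 2 + \frac{0 + \frac{6}{5}}{2} = 2 + \frac{1}{2} \cdot \frac{6}{5} = 2 + \frac{3}{5} = \frac{13}{5}$)
$k{\left(A,g \right)} = 10$
$m{\left(9,3 \right)} + k{\left(4,-2 \right)} \left(-53\right) = \frac{13}{5} + 10 \left(-53\right) = \frac{13}{5} - 530 = - \frac{2637}{5}$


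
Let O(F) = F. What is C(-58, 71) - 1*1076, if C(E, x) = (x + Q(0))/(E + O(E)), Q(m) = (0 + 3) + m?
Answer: -62445/58 ≈ -1076.6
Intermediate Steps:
Q(m) = 3 + m
C(E, x) = (3 + x)/(2*E) (C(E, x) = (x + (3 + 0))/(E + E) = (x + 3)/((2*E)) = (3 + x)*(1/(2*E)) = (3 + x)/(2*E))
C(-58, 71) - 1*1076 = (½)*(3 + 71)/(-58) - 1*1076 = (½)*(-1/58)*74 - 1076 = -37/58 - 1076 = -62445/58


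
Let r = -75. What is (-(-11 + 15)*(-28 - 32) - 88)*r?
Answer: -11400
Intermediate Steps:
(-(-11 + 15)*(-28 - 32) - 88)*r = (-(-11 + 15)*(-28 - 32) - 88)*(-75) = (-4*(-60) - 88)*(-75) = (-1*(-240) - 88)*(-75) = (240 - 88)*(-75) = 152*(-75) = -11400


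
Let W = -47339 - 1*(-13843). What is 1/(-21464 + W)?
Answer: -1/54960 ≈ -1.8195e-5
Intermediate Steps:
W = -33496 (W = -47339 + 13843 = -33496)
1/(-21464 + W) = 1/(-21464 - 33496) = 1/(-54960) = -1/54960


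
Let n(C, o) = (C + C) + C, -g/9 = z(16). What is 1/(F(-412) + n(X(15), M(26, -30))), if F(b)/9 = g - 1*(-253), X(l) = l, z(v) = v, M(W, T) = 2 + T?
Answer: 1/1026 ≈ 0.00097466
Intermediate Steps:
g = -144 (g = -9*16 = -144)
n(C, o) = 3*C (n(C, o) = 2*C + C = 3*C)
F(b) = 981 (F(b) = 9*(-144 - 1*(-253)) = 9*(-144 + 253) = 9*109 = 981)
1/(F(-412) + n(X(15), M(26, -30))) = 1/(981 + 3*15) = 1/(981 + 45) = 1/1026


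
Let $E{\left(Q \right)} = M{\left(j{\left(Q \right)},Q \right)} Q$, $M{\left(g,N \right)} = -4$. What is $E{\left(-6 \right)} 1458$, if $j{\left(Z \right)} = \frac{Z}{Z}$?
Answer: $34992$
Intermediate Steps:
$j{\left(Z \right)} = 1$
$E{\left(Q \right)} = - 4 Q$
$E{\left(-6 \right)} 1458 = \left(-4\right) \left(-6\right) 1458 = 24 \cdot 1458 = 34992$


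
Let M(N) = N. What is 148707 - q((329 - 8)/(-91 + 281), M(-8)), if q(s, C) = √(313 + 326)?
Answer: 148707 - 3*√71 ≈ 1.4868e+5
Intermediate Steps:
q(s, C) = 3*√71 (q(s, C) = √639 = 3*√71)
148707 - q((329 - 8)/(-91 + 281), M(-8)) = 148707 - 3*√71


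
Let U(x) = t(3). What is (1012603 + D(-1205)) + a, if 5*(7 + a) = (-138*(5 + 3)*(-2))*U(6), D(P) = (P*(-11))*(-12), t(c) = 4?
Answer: 4276512/5 ≈ 8.5530e+5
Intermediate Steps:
U(x) = 4
D(P) = 132*P (D(P) = -11*P*(-12) = 132*P)
a = 8797/5 (a = -7 + (-138*(5 + 3)*(-2)*4)/5 = -7 + (-1104*(-2)*4)/5 = -7 + (-138*(-16)*4)/5 = -7 + (2208*4)/5 = -7 + (⅕)*8832 = -7 + 8832/5 = 8797/5 ≈ 1759.4)
(1012603 + D(-1205)) + a = (1012603 + 132*(-1205)) + 8797/5 = (1012603 - 159060) + 8797/5 = 853543 + 8797/5 = 4276512/5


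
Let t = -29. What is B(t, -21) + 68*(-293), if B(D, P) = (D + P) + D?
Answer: -20003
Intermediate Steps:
B(D, P) = P + 2*D
B(t, -21) + 68*(-293) = (-21 + 2*(-29)) + 68*(-293) = (-21 - 58) - 19924 = -79 - 19924 = -20003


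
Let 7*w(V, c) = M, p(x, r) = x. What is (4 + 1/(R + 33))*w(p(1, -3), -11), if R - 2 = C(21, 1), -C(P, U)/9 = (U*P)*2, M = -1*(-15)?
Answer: 20565/2401 ≈ 8.5652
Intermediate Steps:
M = 15
w(V, c) = 15/7 (w(V, c) = (⅐)*15 = 15/7)
C(P, U) = -18*P*U (C(P, U) = -9*U*P*2 = -9*P*U*2 = -18*P*U)
R = -376 (R = 2 - 18*21*1 = 2 - 378 = -376)
(4 + 1/(R + 33))*w(p(1, -3), -11) = (4 + 1/(-376 + 33))*(15/7) = (4 + 1/(-343))*(15/7) = (4 - 1/343)*(15/7) = (1371/343)*(15/7) = 20565/2401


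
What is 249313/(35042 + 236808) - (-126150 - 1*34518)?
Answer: 43677845113/271850 ≈ 1.6067e+5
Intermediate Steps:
249313/(35042 + 236808) - (-126150 - 1*34518) = 249313/271850 - (-126150 - 34518) = 249313*(1/271850) - 1*(-160668) = 249313/271850 + 160668 = 43677845113/271850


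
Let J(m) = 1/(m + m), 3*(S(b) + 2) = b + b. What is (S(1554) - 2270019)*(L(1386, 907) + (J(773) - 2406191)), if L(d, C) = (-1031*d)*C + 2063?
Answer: 4554861105640025915/1546 ≈ 2.9462e+15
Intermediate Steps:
S(b) = -2 + 2*b/3 (S(b) = -2 + (b + b)/3 = -2 + (2*b)/3 = -2 + 2*b/3)
J(m) = 1/(2*m)
L(d, C) = 2063 - 1031*C*d (L(d, C) = -1031*C*d + 2063 = 2063 - 1031*C*d)
(S(1554) - 2270019)*(L(1386, 907) + (J(773) - 2406191)) = ((-2 + (⅔)*1554) - 2270019)*((2063 - 1031*907*1386) + ((½)/773 - 2406191)) = ((-2 + 1036) - 2270019)*((2063 - 1296072162) + ((½)*(1/773) - 2406191)) = (1034 - 2270019)*(-1296070099 + (1/1546 - 2406191)) = -2268985*(-1296070099 - 3719971285/1546) = -2268985*(-2007444344339/1546) = 4554861105640025915/1546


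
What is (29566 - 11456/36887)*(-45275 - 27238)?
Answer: -79081922649618/36887 ≈ -2.1439e+9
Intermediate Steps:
(29566 - 11456/36887)*(-45275 - 27238) = (29566 - 11456*1/36887)*(-72513) = (29566 - 11456/36887)*(-72513) = (1090589586/36887)*(-72513) = -79081922649618/36887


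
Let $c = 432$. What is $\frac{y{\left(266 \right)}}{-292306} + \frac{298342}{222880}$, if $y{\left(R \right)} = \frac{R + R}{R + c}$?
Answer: $\frac{1086972799481}{812037760240} \approx 1.3386$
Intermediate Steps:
$y{\left(R \right)} = \frac{2 R}{432 + R}$ ($y{\left(R \right)} = \frac{R + R}{R + 432} = \frac{2 R}{432 + R}$)
$\frac{y{\left(266 \right)}}{-292306} + \frac{298342}{222880} = \frac{2 \cdot 266 \frac{1}{432 + 266}}{-292306} + \frac{298342}{222880} = 2 \cdot 266 \cdot \frac{1}{698} \left(- \frac{1}{292306}\right) + 298342 \cdot \frac{1}{222880} = 2 \cdot 266 \cdot \frac{1}{698} \left(- \frac{1}{292306}\right) + \frac{149171}{111440} = \frac{266}{349} \left(- \frac{1}{292306}\right) + \frac{149171}{111440} = - \frac{19}{7286771} + \frac{149171}{111440} = \frac{1086972799481}{812037760240}$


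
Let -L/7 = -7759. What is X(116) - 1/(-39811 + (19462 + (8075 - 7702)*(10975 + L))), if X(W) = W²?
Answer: 327412401199/24332075 ≈ 13456.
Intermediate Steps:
L = 54313 (L = -7*(-7759) = 54313)
X(116) - 1/(-39811 + (19462 + (8075 - 7702)*(10975 + L))) = 116² - 1/(-39811 + (19462 + (8075 - 7702)*(10975 + 54313))) = 13456 - 1/(-39811 + (19462 + 373*65288)) = 13456 - 1/(-39811 + (19462 + 24352424)) = 13456 - 1/(-39811 + 24371886) = 13456 - 1/24332075 = 327412401199/24332075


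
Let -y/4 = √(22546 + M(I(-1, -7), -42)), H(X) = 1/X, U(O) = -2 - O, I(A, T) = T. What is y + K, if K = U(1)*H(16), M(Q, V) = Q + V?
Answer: -3/16 - 4*√22497 ≈ -600.15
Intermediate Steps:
y = -4*√22497 (y = -4*√(22546 + (-7 - 42)) = -4*√(22546 - 49) = -4*√22497 ≈ -599.96)
K = -3/16 (K = (-2 - 1*1)/16 = (-2 - 1)*(1/16) = -3*1/16 = -3/16 ≈ -0.18750)
y + K = -4*√22497 - 3/16 = -3/16 - 4*√22497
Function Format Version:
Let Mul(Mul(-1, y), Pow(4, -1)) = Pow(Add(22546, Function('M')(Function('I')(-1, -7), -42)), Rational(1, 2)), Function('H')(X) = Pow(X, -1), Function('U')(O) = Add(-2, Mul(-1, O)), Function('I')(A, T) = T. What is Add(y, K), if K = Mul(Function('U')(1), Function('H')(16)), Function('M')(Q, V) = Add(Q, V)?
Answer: Add(Rational(-3, 16), Mul(-4, Pow(22497, Rational(1, 2)))) ≈ -600.15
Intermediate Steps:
y = Mul(-4, Pow(22497, Rational(1, 2))) (y = Mul(-4, Pow(Add(22546, Add(-7, -42)), Rational(1, 2))) = Mul(-4, Pow(Add(22546, -49), Rational(1, 2))) = Mul(-4, Pow(22497, Rational(1, 2))) ≈ -599.96)
K = Rational(-3, 16) (K = Mul(Add(-2, Mul(-1, 1)), Pow(16, -1)) = Mul(Add(-2, -1), Rational(1, 16)) = Mul(-3, Rational(1, 16)) = Rational(-3, 16) ≈ -0.18750)
Add(y, K) = Add(Mul(-4, Pow(22497, Rational(1, 2))), Rational(-3, 16)) = Add(Rational(-3, 16), Mul(-4, Pow(22497, Rational(1, 2))))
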